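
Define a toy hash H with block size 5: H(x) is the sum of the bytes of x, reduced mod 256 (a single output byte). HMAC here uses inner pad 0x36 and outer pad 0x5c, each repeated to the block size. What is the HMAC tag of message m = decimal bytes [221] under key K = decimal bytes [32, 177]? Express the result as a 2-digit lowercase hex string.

99

Key decimal bytes [32, 177] = 20 b1 is 2 bytes ≤ B = 5; zero-pad to 5 bytes: K' = 20 b1 00 00 00.
K' ⊕ ipad = 16 87 36 36 36.  K' ⊕ opad = 7c ed 5c 5c 5c.
Inner input = (K'⊕ipad) ∥ m = 16 87 36 36 36 ∥ dd.
Inner hash: sum = 22+135+54+54+54+221 = 540; mod 256 = 28 → 1c.
Outer input = (K'⊕opad) ∥ inner = 7c ed 5c 5c 5c ∥ 1c.
Outer hash (tag): sum = 124+237+92+92+92+28 = 665; mod 256 = 153 → 99.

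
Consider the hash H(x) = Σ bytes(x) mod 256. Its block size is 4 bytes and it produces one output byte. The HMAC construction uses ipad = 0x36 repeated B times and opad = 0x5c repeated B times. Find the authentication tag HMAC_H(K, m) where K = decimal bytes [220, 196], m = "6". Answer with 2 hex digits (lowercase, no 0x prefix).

Key decimal bytes [220, 196] = dc c4 is 2 bytes ≤ B = 4; zero-pad to 4 bytes: K' = dc c4 00 00.
K' ⊕ ipad = ea f2 36 36.  K' ⊕ opad = 80 98 5c 5c.
Inner input = (K'⊕ipad) ∥ m = ea f2 36 36 ∥ 36.
Inner hash: sum = 234+242+54+54+54 = 638; mod 256 = 126 → 7e.
Outer input = (K'⊕opad) ∥ inner = 80 98 5c 5c ∥ 7e.
Outer hash (tag): sum = 128+152+92+92+126 = 590; mod 256 = 78 → 4e.

4e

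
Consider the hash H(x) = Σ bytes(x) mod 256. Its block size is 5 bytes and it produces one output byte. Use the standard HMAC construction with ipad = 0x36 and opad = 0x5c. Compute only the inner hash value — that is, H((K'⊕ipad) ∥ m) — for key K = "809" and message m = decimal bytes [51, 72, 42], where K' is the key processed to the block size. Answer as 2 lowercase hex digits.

Key "809" = 38 30 39 is 3 bytes ≤ B = 5; zero-pad to 5 bytes: K' = 38 30 39 00 00.
K' ⊕ ipad = 0e 06 0f 36 36.
Inner input = 0e 06 0f 36 36 ∥ 33 48 2a.
Inner hash: sum = 14+6+15+54+54+51+72+42 = 308; mod 256 = 52 → 34.

34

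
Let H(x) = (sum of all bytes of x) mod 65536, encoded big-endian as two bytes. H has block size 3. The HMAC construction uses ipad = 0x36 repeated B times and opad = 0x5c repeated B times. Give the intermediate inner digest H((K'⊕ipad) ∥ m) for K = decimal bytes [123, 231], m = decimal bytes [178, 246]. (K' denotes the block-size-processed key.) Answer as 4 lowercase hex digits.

02fc

Key decimal bytes [123, 231] = 7b e7 is 2 bytes ≤ B = 3; zero-pad to 3 bytes: K' = 7b e7 00.
K' ⊕ ipad = 4d d1 36.
Inner input = 4d d1 36 ∥ b2 f6.
Inner hash: sum = 77+209+54+178+246 = 764 → 02 fc.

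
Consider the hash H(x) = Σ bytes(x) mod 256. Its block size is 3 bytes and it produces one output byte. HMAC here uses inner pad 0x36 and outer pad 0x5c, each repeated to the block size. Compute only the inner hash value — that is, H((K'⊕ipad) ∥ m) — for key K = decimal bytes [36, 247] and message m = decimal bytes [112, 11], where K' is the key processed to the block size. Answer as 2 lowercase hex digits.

84

Key decimal bytes [36, 247] = 24 f7 is 2 bytes ≤ B = 3; zero-pad to 3 bytes: K' = 24 f7 00.
K' ⊕ ipad = 12 c1 36.
Inner input = 12 c1 36 ∥ 70 0b.
Inner hash: sum = 18+193+54+112+11 = 388; mod 256 = 132 → 84.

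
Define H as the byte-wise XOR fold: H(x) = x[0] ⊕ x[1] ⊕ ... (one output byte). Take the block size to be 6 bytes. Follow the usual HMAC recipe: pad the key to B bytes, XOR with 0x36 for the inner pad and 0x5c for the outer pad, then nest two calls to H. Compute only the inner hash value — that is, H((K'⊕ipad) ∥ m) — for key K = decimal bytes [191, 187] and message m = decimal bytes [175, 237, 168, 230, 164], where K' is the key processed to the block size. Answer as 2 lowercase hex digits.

ac

Key decimal bytes [191, 187] = bf bb is 2 bytes ≤ B = 6; zero-pad to 6 bytes: K' = bf bb 00 00 00 00.
K' ⊕ ipad = 89 8d 36 36 36 36.
Inner input = 89 8d 36 36 36 36 ∥ af ed a8 e6 a4.
Inner hash: XOR 89⊕8d⊕36⊕36⊕36⊕36⊕af⊕ed⊕a8⊕e6⊕a4 = ac.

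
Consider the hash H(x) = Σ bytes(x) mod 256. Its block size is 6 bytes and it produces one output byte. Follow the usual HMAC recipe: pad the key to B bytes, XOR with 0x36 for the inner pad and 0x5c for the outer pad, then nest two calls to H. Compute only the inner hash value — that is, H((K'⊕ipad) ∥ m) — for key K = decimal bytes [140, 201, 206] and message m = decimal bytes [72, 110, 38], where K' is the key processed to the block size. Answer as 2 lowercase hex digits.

Key decimal bytes [140, 201, 206] = 8c c9 ce is 3 bytes ≤ B = 6; zero-pad to 6 bytes: K' = 8c c9 ce 00 00 00.
K' ⊕ ipad = ba ff f8 36 36 36.
Inner input = ba ff f8 36 36 36 ∥ 48 6e 26.
Inner hash: sum = 186+255+248+54+54+54+72+110+38 = 1071; mod 256 = 47 → 2f.

2f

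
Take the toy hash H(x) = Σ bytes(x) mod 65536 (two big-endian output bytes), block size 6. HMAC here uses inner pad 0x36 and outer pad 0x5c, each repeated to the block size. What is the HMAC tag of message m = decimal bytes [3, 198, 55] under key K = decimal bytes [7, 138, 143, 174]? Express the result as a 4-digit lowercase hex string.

Key decimal bytes [7, 138, 143, 174] = 07 8a 8f ae is 4 bytes ≤ B = 6; zero-pad to 6 bytes: K' = 07 8a 8f ae 00 00.
K' ⊕ ipad = 31 bc b9 98 36 36.  K' ⊕ opad = 5b d6 d3 f2 5c 5c.
Inner input = (K'⊕ipad) ∥ m = 31 bc b9 98 36 36 ∥ 03 c6 37.
Inner hash: sum = 49+188+185+152+54+54+3+198+55 = 938 → 03 aa.
Outer input = (K'⊕opad) ∥ inner = 5b d6 d3 f2 5c 5c ∥ 03 aa.
Outer hash (tag): sum = 91+214+211+242+92+92+3+170 = 1115 → 04 5b.

045b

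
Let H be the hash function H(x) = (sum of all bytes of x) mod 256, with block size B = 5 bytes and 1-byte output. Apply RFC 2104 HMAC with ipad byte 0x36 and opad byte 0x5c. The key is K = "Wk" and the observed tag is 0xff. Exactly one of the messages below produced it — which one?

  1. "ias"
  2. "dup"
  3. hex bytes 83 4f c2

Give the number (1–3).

Key "Wk" = 57 6b is 2 bytes ≤ B = 5; zero-pad to 5 bytes: K' = 57 6b 00 00 00.
K' ⊕ ipad = 61 5d 36 36 36; K' ⊕ opad = 0b 37 5c 5c 5c.
m1: inner = H(61 5d 36 36 36 69 61 73) = 9d; tag = H(0b 37 5c 5c 5c 9d) = f3
m2: inner = H(61 5d 36 36 36 64 75 70) = a9; tag = H(0b 37 5c 5c 5c a9) = ff ← matches
m3: inner = H(61 5d 36 36 36 83 4f c2) = f4; tag = H(0b 37 5c 5c 5c f4) = 4a

2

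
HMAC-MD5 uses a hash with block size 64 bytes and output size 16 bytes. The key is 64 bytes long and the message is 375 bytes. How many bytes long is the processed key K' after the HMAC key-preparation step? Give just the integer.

64

Key is 64 ≤ 64 bytes, zero-padded: |K'| = 64.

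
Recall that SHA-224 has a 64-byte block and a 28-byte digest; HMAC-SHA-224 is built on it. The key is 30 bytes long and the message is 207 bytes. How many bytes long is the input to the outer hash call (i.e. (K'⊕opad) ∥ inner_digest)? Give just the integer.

Key is 30 ≤ 64 bytes, zero-padded: |K'| = 64.
Outer input = (K'⊕opad) ∥ H(inner) → 64 + 28 = 92 bytes.

92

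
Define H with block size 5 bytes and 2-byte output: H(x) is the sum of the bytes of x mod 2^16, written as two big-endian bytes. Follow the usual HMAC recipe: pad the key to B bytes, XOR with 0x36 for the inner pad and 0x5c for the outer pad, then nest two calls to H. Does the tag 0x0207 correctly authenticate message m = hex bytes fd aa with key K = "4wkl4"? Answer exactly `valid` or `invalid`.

Key "4wkl4" = 34 77 6b 6c 34 is exactly B = 5 bytes: K' = 34 77 6b 6c 34.
K' ⊕ ipad = 02 41 5d 5a 02; K' ⊕ opad = 68 2b 37 30 68.
Inner hash: sum = 2+65+93+90+2+253+170 = 675 → 02 a3.
Outer hash (recomputed tag): sum = 104+43+55+48+104+2+163 = 519 → 02 07.
Recomputed tag = 0207; claimed = 0207 → match.

valid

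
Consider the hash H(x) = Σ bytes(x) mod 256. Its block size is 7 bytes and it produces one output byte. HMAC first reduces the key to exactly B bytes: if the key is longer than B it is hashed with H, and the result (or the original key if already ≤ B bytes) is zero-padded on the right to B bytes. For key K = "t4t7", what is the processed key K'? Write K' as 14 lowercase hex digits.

74347437000000

Key "t4t7" = 74 34 74 37 is 4 bytes ≤ B = 7; zero-pad to 7 bytes: K' = 74 34 74 37 00 00 00.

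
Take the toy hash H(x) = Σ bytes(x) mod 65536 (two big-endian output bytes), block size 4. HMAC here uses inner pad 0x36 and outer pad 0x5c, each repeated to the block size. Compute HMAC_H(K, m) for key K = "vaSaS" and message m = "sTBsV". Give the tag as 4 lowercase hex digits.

Key "vaSaS" = 76 61 53 61 53 is 5 bytes > B = 4, so hash it first: H(key) = 01 de, then zero-pad to 4 bytes: K' = 01 de 00 00.
K' ⊕ ipad = 37 e8 36 36.  K' ⊕ opad = 5d 82 5c 5c.
Inner input = (K'⊕ipad) ∥ m = 37 e8 36 36 ∥ 73 54 42 73 56.
Inner hash: sum = 55+232+54+54+115+84+66+115+86 = 861 → 03 5d.
Outer input = (K'⊕opad) ∥ inner = 5d 82 5c 5c ∥ 03 5d.
Outer hash (tag): sum = 93+130+92+92+3+93 = 503 → 01 f7.

01f7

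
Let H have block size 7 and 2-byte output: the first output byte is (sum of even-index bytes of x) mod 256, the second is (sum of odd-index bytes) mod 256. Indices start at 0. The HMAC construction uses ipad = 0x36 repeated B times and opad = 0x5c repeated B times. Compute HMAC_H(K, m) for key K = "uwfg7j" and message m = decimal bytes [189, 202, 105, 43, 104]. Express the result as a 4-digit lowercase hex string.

a65b

Key "uwfg7j" = 75 77 66 67 37 6a is 6 bytes ≤ B = 7; zero-pad to 7 bytes: K' = 75 77 66 67 37 6a 00.
K' ⊕ ipad = 43 41 50 51 01 5c 36.  K' ⊕ opad = 29 2b 3a 3b 6b 36 5c.
Inner input = (K'⊕ipad) ∥ m = 43 41 50 51 01 5c 36 ∥ bd ca 69 2b 68.
Inner hash: even-index sum = 447 mod 256 = 191; odd-index sum = 636 mod 256 = 124 → bf 7c.
Outer input = (K'⊕opad) ∥ inner = 29 2b 3a 3b 6b 36 5c ∥ bf 7c.
Outer hash (tag): even-index sum = 422 mod 256 = 166; odd-index sum = 347 mod 256 = 91 → a6 5b.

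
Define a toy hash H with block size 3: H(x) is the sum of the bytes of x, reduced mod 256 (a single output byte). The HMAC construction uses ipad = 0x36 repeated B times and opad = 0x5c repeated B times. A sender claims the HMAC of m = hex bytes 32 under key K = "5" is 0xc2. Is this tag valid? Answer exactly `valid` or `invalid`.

valid

Key "5" = 35 is 1 byte ≤ B = 3; zero-pad to 3 bytes: K' = 35 00 00.
K' ⊕ ipad = 03 36 36; K' ⊕ opad = 69 5c 5c.
Inner hash: sum = 3+54+54+50 = 161 → a1.
Outer hash (recomputed tag): sum = 105+92+92+161 = 450; mod 256 = 194 → c2.
Recomputed tag = c2; claimed = c2 → match.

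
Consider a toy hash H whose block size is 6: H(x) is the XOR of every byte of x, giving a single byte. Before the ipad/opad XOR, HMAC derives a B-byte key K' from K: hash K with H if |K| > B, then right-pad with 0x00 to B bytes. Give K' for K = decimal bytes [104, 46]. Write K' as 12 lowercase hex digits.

682e00000000

Key decimal bytes [104, 46] = 68 2e is 2 bytes ≤ B = 6; zero-pad to 6 bytes: K' = 68 2e 00 00 00 00.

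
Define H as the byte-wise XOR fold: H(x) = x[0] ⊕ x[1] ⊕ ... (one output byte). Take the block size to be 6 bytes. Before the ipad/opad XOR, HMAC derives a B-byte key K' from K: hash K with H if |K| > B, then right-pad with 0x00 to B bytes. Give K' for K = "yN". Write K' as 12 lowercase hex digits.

794e00000000

Key "yN" = 79 4e is 2 bytes ≤ B = 6; zero-pad to 6 bytes: K' = 79 4e 00 00 00 00.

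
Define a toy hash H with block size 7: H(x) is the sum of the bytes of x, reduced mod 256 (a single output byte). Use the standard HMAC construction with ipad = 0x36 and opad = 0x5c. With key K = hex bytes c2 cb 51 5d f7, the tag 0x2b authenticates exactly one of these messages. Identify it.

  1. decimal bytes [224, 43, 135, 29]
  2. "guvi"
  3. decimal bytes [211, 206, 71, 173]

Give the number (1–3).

Key hex bytes c2 cb 51 5d f7 is 5 bytes ≤ B = 7; zero-pad to 7 bytes: K' = c2 cb 51 5d f7 00 00.
K' ⊕ ipad = f4 fd 67 6b c1 36 36; K' ⊕ opad = 9e 97 0d 01 ab 5c 5c.
m1: inner = H(f4 fd 67 6b c1 36 36 e0 2b 87 1d) = 9f; tag = H(9e 97 0d 01 ab 5c 5c 9f) = 45
m2: inner = H(f4 fd 67 6b c1 36 36 67 75 76 69) = ab; tag = H(9e 97 0d 01 ab 5c 5c ab) = 51
m3: inner = H(f4 fd 67 6b c1 36 36 d3 ce 47 ad) = 85; tag = H(9e 97 0d 01 ab 5c 5c 85) = 2b ← matches

3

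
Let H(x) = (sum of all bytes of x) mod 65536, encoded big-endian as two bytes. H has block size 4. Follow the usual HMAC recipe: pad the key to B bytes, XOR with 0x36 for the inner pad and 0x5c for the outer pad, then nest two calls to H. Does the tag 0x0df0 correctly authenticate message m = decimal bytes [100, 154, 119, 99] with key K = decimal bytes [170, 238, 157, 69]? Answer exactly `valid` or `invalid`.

invalid

Key decimal bytes [170, 238, 157, 69] = aa ee 9d 45 is exactly B = 4 bytes: K' = aa ee 9d 45.
K' ⊕ ipad = 9c d8 ab 73; K' ⊕ opad = f6 b2 c1 19.
Inner hash: sum = 156+216+171+115+100+154+119+99 = 1130 → 04 6a.
Outer hash (recomputed tag): sum = 246+178+193+25+4+106 = 752 → 02 f0.
Recomputed tag = 02f0; claimed = 0df0 → mismatch.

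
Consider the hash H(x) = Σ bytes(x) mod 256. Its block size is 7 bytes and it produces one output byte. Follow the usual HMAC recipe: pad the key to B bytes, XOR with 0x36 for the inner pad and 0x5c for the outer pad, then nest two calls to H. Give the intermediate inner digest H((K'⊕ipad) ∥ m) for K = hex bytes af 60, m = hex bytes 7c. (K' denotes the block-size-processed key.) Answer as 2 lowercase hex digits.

Key hex bytes af 60 is 2 bytes ≤ B = 7; zero-pad to 7 bytes: K' = af 60 00 00 00 00 00.
K' ⊕ ipad = 99 56 36 36 36 36 36.
Inner input = 99 56 36 36 36 36 36 ∥ 7c.
Inner hash: sum = 153+86+54+54+54+54+54+124 = 633; mod 256 = 121 → 79.

79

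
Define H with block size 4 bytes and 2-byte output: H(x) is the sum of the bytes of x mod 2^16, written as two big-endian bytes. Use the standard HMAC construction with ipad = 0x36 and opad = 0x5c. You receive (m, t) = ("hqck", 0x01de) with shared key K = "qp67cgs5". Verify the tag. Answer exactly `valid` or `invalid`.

invalid

Key "qp67cgs5" = 71 70 36 37 63 67 73 35 is 8 bytes > B = 4, so hash it first: H(key) = 02 c0, then zero-pad to 4 bytes: K' = 02 c0 00 00.
K' ⊕ ipad = 34 f6 36 36; K' ⊕ opad = 5e 9c 5c 5c.
Inner hash: sum = 52+246+54+54+104+113+99+107 = 829 → 03 3d.
Outer hash (recomputed tag): sum = 94+156+92+92+3+61 = 498 → 01 f2.
Recomputed tag = 01f2; claimed = 01de → mismatch.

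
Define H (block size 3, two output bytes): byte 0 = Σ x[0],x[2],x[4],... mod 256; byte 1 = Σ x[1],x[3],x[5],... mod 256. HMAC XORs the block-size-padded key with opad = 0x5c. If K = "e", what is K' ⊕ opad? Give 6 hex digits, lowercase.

395c5c

Key "e" = 65 is 1 byte ≤ B = 3; zero-pad to 3 bytes: K' = 65 00 00.
XOR each byte with 0x5c: 65⊕5c=39, 00⊕5c=5c, 00⊕5c=5c.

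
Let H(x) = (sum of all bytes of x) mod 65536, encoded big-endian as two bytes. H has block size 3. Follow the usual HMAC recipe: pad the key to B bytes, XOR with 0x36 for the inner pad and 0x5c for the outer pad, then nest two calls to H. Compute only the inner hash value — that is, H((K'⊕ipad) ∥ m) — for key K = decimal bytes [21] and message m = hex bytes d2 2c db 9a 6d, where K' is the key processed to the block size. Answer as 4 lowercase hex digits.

036f

Key decimal bytes [21] = 15 is 1 byte ≤ B = 3; zero-pad to 3 bytes: K' = 15 00 00.
K' ⊕ ipad = 23 36 36.
Inner input = 23 36 36 ∥ d2 2c db 9a 6d.
Inner hash: sum = 35+54+54+210+44+219+154+109 = 879 → 03 6f.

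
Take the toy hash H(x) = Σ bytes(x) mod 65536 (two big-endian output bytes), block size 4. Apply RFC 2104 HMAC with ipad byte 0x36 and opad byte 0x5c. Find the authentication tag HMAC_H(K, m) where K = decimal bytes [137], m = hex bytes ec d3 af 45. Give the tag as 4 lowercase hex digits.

0201

Key decimal bytes [137] = 89 is 1 byte ≤ B = 4; zero-pad to 4 bytes: K' = 89 00 00 00.
K' ⊕ ipad = bf 36 36 36.  K' ⊕ opad = d5 5c 5c 5c.
Inner input = (K'⊕ipad) ∥ m = bf 36 36 36 ∥ ec d3 af 45.
Inner hash: sum = 191+54+54+54+236+211+175+69 = 1044 → 04 14.
Outer input = (K'⊕opad) ∥ inner = d5 5c 5c 5c ∥ 04 14.
Outer hash (tag): sum = 213+92+92+92+4+20 = 513 → 02 01.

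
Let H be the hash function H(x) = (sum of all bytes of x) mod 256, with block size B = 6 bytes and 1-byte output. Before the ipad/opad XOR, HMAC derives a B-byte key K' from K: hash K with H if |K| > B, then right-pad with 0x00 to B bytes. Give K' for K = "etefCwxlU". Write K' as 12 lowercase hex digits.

970000000000

|K| = 9 > B = 6, so first hash the key.
H(K): sum = 101+116+101+102+67+119+120+108+85 = 919; mod 256 = 151 → 97.
Zero-pad H(K) = 97 to 6 bytes: K' = 97 00 00 00 00 00.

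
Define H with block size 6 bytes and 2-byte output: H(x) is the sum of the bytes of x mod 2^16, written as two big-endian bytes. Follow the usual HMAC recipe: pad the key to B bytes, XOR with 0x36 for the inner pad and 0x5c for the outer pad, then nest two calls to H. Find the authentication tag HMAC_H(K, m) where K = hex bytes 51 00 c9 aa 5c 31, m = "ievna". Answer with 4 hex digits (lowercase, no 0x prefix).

0321

Key hex bytes 51 00 c9 aa 5c 31 is exactly B = 6 bytes: K' = 51 00 c9 aa 5c 31.
K' ⊕ ipad = 67 36 ff 9c 6a 07.  K' ⊕ opad = 0d 5c 95 f6 00 6d.
Inner input = (K'⊕ipad) ∥ m = 67 36 ff 9c 6a 07 ∥ 69 65 76 6e 61.
Inner hash: sum = 103+54+255+156+106+7+105+101+118+110+97 = 1212 → 04 bc.
Outer input = (K'⊕opad) ∥ inner = 0d 5c 95 f6 00 6d ∥ 04 bc.
Outer hash (tag): sum = 13+92+149+246+0+109+4+188 = 801 → 03 21.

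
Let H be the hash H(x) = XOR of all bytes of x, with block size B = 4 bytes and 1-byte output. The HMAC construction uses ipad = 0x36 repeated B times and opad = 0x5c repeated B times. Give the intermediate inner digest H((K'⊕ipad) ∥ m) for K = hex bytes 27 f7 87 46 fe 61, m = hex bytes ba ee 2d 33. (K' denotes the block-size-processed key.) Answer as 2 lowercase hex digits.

Key hex bytes 27 f7 87 46 fe 61 is 6 bytes > B = 4, so hash it first: H(key) = 8e, then zero-pad to 4 bytes: K' = 8e 00 00 00.
K' ⊕ ipad = b8 36 36 36.
Inner input = b8 36 36 36 ∥ ba ee 2d 33.
Inner hash: XOR b8⊕36⊕36⊕36⊕ba⊕ee⊕2d⊕33 = c4.

c4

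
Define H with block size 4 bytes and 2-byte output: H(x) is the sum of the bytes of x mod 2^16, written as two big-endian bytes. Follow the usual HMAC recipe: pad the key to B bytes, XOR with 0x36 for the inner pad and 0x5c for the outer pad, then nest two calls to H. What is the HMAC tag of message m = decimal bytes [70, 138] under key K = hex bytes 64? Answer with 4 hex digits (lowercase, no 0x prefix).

Key hex bytes 64 is 1 byte ≤ B = 4; zero-pad to 4 bytes: K' = 64 00 00 00.
K' ⊕ ipad = 52 36 36 36.  K' ⊕ opad = 38 5c 5c 5c.
Inner input = (K'⊕ipad) ∥ m = 52 36 36 36 ∥ 46 8a.
Inner hash: sum = 82+54+54+54+70+138 = 452 → 01 c4.
Outer input = (K'⊕opad) ∥ inner = 38 5c 5c 5c ∥ 01 c4.
Outer hash (tag): sum = 56+92+92+92+1+196 = 529 → 02 11.

0211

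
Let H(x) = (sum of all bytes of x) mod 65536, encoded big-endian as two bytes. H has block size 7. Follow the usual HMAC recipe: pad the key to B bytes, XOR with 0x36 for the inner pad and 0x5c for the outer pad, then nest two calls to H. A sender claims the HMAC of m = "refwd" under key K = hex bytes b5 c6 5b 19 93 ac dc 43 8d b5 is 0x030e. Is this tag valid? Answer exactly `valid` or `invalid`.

valid

Key hex bytes b5 c6 5b 19 93 ac dc 43 8d b5 is 10 bytes > B = 7, so hash it first: H(key) = 05 8f, then zero-pad to 7 bytes: K' = 05 8f 00 00 00 00 00.
K' ⊕ ipad = 33 b9 36 36 36 36 36; K' ⊕ opad = 59 d3 5c 5c 5c 5c 5c.
Inner hash: sum = 51+185+54+54+54+54+54+114+101+102+119+100 = 1042 → 04 12.
Outer hash (recomputed tag): sum = 89+211+92+92+92+92+92+4+18 = 782 → 03 0e.
Recomputed tag = 030e; claimed = 030e → match.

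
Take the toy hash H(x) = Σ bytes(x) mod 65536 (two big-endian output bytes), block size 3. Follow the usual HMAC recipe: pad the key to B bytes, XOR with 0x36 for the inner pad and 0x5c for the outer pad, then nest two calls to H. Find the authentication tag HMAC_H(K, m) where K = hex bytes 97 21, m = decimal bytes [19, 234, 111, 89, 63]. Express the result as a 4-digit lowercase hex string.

Key hex bytes 97 21 is 2 bytes ≤ B = 3; zero-pad to 3 bytes: K' = 97 21 00.
K' ⊕ ipad = a1 17 36.  K' ⊕ opad = cb 7d 5c.
Inner input = (K'⊕ipad) ∥ m = a1 17 36 ∥ 13 ea 6f 59 3f.
Inner hash: sum = 161+23+54+19+234+111+89+63 = 754 → 02 f2.
Outer input = (K'⊕opad) ∥ inner = cb 7d 5c ∥ 02 f2.
Outer hash (tag): sum = 203+125+92+2+242 = 664 → 02 98.

0298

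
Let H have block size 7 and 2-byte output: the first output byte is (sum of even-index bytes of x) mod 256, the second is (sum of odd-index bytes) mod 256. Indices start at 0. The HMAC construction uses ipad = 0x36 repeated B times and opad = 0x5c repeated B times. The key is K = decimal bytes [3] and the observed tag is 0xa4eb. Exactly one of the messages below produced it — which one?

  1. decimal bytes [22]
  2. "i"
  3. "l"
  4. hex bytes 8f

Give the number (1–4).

Key decimal bytes [3] = 03 is 1 byte ≤ B = 7; zero-pad to 7 bytes: K' = 03 00 00 00 00 00 00.
K' ⊕ ipad = 35 36 36 36 36 36 36; K' ⊕ opad = 5f 5c 5c 5c 5c 5c 5c.
m1: inner = H(35 36 36 36 36 36 36 16) = d7 b8; tag = H(5f 5c 5c 5c 5c 5c 5c d7 b8) = 2beb
m2: inner = H(35 36 36 36 36 36 36 69) = d7 0b; tag = H(5f 5c 5c 5c 5c 5c 5c d7 0b) = 7eeb
m3: inner = H(35 36 36 36 36 36 36 6c) = d7 0e; tag = H(5f 5c 5c 5c 5c 5c 5c d7 0e) = 81eb
m4: inner = H(35 36 36 36 36 36 36 8f) = d7 31; tag = H(5f 5c 5c 5c 5c 5c 5c d7 31) = a4eb ← matches

4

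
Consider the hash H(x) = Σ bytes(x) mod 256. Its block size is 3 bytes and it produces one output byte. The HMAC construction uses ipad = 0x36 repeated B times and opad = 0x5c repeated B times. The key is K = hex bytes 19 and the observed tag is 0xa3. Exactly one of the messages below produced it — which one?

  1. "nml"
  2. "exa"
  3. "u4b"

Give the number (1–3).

Key hex bytes 19 is 1 byte ≤ B = 3; zero-pad to 3 bytes: K' = 19 00 00.
K' ⊕ ipad = 2f 36 36; K' ⊕ opad = 45 5c 5c.
m1: inner = H(2f 36 36 6e 6d 6c) = e2; tag = H(45 5c 5c e2) = df
m2: inner = H(2f 36 36 65 78 61) = d9; tag = H(45 5c 5c d9) = d6
m3: inner = H(2f 36 36 75 34 62) = a6; tag = H(45 5c 5c a6) = a3 ← matches

3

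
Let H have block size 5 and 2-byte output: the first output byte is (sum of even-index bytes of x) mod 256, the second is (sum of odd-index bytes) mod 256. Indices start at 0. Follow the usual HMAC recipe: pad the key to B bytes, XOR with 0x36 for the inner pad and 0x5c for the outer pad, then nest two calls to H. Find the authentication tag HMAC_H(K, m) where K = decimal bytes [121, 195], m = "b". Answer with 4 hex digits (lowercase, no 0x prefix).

Key decimal bytes [121, 195] = 79 c3 is 2 bytes ≤ B = 5; zero-pad to 5 bytes: K' = 79 c3 00 00 00.
K' ⊕ ipad = 4f f5 36 36 36.  K' ⊕ opad = 25 9f 5c 5c 5c.
Inner input = (K'⊕ipad) ∥ m = 4f f5 36 36 36 ∥ 62.
Inner hash: even-index sum = 187 mod 256 = 187; odd-index sum = 397 mod 256 = 141 → bb 8d.
Outer input = (K'⊕opad) ∥ inner = 25 9f 5c 5c 5c ∥ bb 8d.
Outer hash (tag): even-index sum = 362 mod 256 = 106; odd-index sum = 438 mod 256 = 182 → 6a b6.

6ab6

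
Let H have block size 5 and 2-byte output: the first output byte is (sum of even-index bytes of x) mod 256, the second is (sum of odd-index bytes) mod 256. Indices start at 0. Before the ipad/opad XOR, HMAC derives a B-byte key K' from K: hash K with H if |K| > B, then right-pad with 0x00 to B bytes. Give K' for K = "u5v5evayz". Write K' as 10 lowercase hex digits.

2b59000000

|K| = 9 > B = 5, so first hash the key.
H(K): even-index sum = 555 mod 256 = 43; odd-index sum = 345 mod 256 = 89 → 2b 59.
Zero-pad H(K) = 2b 59 to 5 bytes: K' = 2b 59 00 00 00.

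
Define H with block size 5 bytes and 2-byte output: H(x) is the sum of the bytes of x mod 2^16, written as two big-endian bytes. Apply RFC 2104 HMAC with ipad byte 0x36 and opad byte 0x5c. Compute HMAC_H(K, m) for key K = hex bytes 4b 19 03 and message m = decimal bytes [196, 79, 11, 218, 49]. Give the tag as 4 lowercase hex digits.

01ec

Key hex bytes 4b 19 03 is 3 bytes ≤ B = 5; zero-pad to 5 bytes: K' = 4b 19 03 00 00.
K' ⊕ ipad = 7d 2f 35 36 36.  K' ⊕ opad = 17 45 5f 5c 5c.
Inner input = (K'⊕ipad) ∥ m = 7d 2f 35 36 36 ∥ c4 4f 0b da 31.
Inner hash: sum = 125+47+53+54+54+196+79+11+218+49 = 886 → 03 76.
Outer input = (K'⊕opad) ∥ inner = 17 45 5f 5c 5c ∥ 03 76.
Outer hash (tag): sum = 23+69+95+92+92+3+118 = 492 → 01 ec.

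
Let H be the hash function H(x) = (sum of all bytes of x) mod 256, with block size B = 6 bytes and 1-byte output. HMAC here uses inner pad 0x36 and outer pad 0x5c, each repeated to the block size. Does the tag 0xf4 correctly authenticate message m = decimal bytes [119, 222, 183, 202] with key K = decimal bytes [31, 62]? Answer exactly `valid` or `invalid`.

valid

Key decimal bytes [31, 62] = 1f 3e is 2 bytes ≤ B = 6; zero-pad to 6 bytes: K' = 1f 3e 00 00 00 00.
K' ⊕ ipad = 29 08 36 36 36 36; K' ⊕ opad = 43 62 5c 5c 5c 5c.
Inner hash: sum = 41+8+54+54+54+54+119+222+183+202 = 991; mod 256 = 223 → df.
Outer hash (recomputed tag): sum = 67+98+92+92+92+92+223 = 756; mod 256 = 244 → f4.
Recomputed tag = f4; claimed = f4 → match.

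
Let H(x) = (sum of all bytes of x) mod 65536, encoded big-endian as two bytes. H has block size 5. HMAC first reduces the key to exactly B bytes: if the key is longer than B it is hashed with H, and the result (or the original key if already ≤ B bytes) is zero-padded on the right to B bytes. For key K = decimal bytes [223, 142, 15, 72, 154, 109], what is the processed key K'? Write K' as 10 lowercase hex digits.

02cb000000

|K| = 6 > B = 5, so first hash the key.
H(K): sum = 223+142+15+72+154+109 = 715 → 02 cb.
Zero-pad H(K) = 02 cb to 5 bytes: K' = 02 cb 00 00 00.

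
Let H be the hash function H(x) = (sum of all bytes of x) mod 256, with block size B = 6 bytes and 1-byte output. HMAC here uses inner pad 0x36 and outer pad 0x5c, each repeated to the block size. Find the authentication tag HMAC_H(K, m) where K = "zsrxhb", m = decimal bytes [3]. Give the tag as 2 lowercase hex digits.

Key "zsrxhb" = 7a 73 72 78 68 62 is exactly B = 6 bytes: K' = 7a 73 72 78 68 62.
K' ⊕ ipad = 4c 45 44 4e 5e 54.  K' ⊕ opad = 26 2f 2e 24 34 3e.
Inner input = (K'⊕ipad) ∥ m = 4c 45 44 4e 5e 54 ∥ 03.
Inner hash: sum = 76+69+68+78+94+84+3 = 472; mod 256 = 216 → d8.
Outer input = (K'⊕opad) ∥ inner = 26 2f 2e 24 34 3e ∥ d8.
Outer hash (tag): sum = 38+47+46+36+52+62+216 = 497; mod 256 = 241 → f1.

f1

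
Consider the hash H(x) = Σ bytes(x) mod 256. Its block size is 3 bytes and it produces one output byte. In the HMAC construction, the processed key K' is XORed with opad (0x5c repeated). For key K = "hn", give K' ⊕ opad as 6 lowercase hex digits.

34325c

Key "hn" = 68 6e is 2 bytes ≤ B = 3; zero-pad to 3 bytes: K' = 68 6e 00.
XOR each byte with 0x5c: 68⊕5c=34, 6e⊕5c=32, 00⊕5c=5c.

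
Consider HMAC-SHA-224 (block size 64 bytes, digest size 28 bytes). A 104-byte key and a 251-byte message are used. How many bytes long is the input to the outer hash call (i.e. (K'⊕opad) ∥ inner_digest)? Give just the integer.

Key is 104 > 64 bytes, so it is hashed to 28 bytes then zero-padded to 64: |K'| = 64.
Outer input = (K'⊕opad) ∥ H(inner) → 64 + 28 = 92 bytes.

92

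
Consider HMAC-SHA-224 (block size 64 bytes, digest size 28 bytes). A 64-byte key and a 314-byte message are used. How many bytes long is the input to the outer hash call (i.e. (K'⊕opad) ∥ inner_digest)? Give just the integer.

Key is 64 ≤ 64 bytes, zero-padded: |K'| = 64.
Outer input = (K'⊕opad) ∥ H(inner) → 64 + 28 = 92 bytes.

92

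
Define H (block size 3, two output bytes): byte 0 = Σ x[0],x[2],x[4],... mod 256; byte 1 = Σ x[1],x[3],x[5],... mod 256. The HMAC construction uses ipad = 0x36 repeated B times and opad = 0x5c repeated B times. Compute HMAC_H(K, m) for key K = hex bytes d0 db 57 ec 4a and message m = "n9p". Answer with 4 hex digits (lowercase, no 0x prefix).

Key hex bytes d0 db 57 ec 4a is 5 bytes > B = 3, so hash it first: H(key) = 71 c7, then zero-pad to 3 bytes: K' = 71 c7 00.
K' ⊕ ipad = 47 f1 36.  K' ⊕ opad = 2d 9b 5c.
Inner input = (K'⊕ipad) ∥ m = 47 f1 36 ∥ 6e 39 70.
Inner hash: even-index sum = 182 mod 256 = 182; odd-index sum = 463 mod 256 = 207 → b6 cf.
Outer input = (K'⊕opad) ∥ inner = 2d 9b 5c ∥ b6 cf.
Outer hash (tag): even-index sum = 344 mod 256 = 88; odd-index sum = 337 mod 256 = 81 → 58 51.

5851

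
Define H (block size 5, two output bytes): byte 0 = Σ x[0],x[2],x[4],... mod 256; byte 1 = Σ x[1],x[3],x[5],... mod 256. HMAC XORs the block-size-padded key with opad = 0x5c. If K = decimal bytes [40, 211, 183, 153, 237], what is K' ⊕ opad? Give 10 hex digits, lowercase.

Key decimal bytes [40, 211, 183, 153, 237] = 28 d3 b7 99 ed is exactly B = 5 bytes: K' = 28 d3 b7 99 ed.
XOR each byte with 0x5c: 28⊕5c=74, d3⊕5c=8f, b7⊕5c=eb, 99⊕5c=c5, ed⊕5c=b1.

748febc5b1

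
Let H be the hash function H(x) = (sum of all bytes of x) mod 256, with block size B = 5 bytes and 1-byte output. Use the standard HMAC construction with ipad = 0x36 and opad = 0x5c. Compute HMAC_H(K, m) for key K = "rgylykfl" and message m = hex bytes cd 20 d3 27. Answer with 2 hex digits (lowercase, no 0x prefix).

99

Key "rgylykfl" = 72 67 79 6c 79 6b 66 6c is 8 bytes > B = 5, so hash it first: H(key) = 74, then zero-pad to 5 bytes: K' = 74 00 00 00 00.
K' ⊕ ipad = 42 36 36 36 36.  K' ⊕ opad = 28 5c 5c 5c 5c.
Inner input = (K'⊕ipad) ∥ m = 42 36 36 36 36 ∥ cd 20 d3 27.
Inner hash: sum = 66+54+54+54+54+205+32+211+39 = 769; mod 256 = 1 → 01.
Outer input = (K'⊕opad) ∥ inner = 28 5c 5c 5c 5c ∥ 01.
Outer hash (tag): sum = 40+92+92+92+92+1 = 409; mod 256 = 153 → 99.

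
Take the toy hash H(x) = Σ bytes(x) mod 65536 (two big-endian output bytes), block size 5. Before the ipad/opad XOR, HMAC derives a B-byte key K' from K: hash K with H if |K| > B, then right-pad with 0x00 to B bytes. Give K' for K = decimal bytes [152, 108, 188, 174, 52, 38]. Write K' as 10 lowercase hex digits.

02c8000000

|K| = 6 > B = 5, so first hash the key.
H(K): sum = 152+108+188+174+52+38 = 712 → 02 c8.
Zero-pad H(K) = 02 c8 to 5 bytes: K' = 02 c8 00 00 00.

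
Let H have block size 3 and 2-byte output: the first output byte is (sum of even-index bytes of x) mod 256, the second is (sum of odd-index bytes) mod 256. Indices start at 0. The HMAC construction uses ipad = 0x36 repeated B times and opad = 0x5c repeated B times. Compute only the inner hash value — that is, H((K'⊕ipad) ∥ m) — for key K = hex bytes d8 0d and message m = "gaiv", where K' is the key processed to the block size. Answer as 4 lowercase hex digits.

fb0b

Key hex bytes d8 0d is 2 bytes ≤ B = 3; zero-pad to 3 bytes: K' = d8 0d 00.
K' ⊕ ipad = ee 3b 36.
Inner input = ee 3b 36 ∥ 67 61 69 76.
Inner hash: even-index sum = 507 mod 256 = 251; odd-index sum = 267 mod 256 = 11 → fb 0b.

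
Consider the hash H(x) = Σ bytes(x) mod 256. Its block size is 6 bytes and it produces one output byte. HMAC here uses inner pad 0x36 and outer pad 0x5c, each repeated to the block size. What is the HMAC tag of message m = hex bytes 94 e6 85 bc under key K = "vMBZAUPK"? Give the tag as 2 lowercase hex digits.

Key "vMBZAUPK" = 76 4d 42 5a 41 55 50 4b is 8 bytes > B = 6, so hash it first: H(key) = 90, then zero-pad to 6 bytes: K' = 90 00 00 00 00 00.
K' ⊕ ipad = a6 36 36 36 36 36.  K' ⊕ opad = cc 5c 5c 5c 5c 5c.
Inner input = (K'⊕ipad) ∥ m = a6 36 36 36 36 36 ∥ 94 e6 85 bc.
Inner hash: sum = 166+54+54+54+54+54+148+230+133+188 = 1135; mod 256 = 111 → 6f.
Outer input = (K'⊕opad) ∥ inner = cc 5c 5c 5c 5c 5c ∥ 6f.
Outer hash (tag): sum = 204+92+92+92+92+92+111 = 775; mod 256 = 7 → 07.

07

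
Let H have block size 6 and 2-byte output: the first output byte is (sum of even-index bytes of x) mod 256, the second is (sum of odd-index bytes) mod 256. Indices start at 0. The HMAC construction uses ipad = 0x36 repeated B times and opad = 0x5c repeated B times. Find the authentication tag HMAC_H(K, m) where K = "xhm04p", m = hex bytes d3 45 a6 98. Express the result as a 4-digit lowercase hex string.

Key "xhm04p" = 78 68 6d 30 34 70 is exactly B = 6 bytes: K' = 78 68 6d 30 34 70.
K' ⊕ ipad = 4e 5e 5b 06 02 46.  K' ⊕ opad = 24 34 31 6c 68 2c.
Inner input = (K'⊕ipad) ∥ m = 4e 5e 5b 06 02 46 ∥ d3 45 a6 98.
Inner hash: even-index sum = 548 mod 256 = 36; odd-index sum = 391 mod 256 = 135 → 24 87.
Outer input = (K'⊕opad) ∥ inner = 24 34 31 6c 68 2c ∥ 24 87.
Outer hash (tag): even-index sum = 225 mod 256 = 225; odd-index sum = 339 mod 256 = 83 → e1 53.

e153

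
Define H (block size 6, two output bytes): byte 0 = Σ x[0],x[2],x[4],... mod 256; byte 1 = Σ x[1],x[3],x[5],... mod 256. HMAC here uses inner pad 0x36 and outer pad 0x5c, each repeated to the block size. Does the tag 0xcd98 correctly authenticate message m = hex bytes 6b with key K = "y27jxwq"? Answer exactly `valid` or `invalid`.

invalid

Key "y27jxwq" = 79 32 37 6a 78 77 71 is 7 bytes > B = 6, so hash it first: H(key) = 99 13, then zero-pad to 6 bytes: K' = 99 13 00 00 00 00.
K' ⊕ ipad = af 25 36 36 36 36; K' ⊕ opad = c5 4f 5c 5c 5c 5c.
Inner hash: even-index sum = 390 mod 256 = 134; odd-index sum = 145 mod 256 = 145 → 86 91.
Outer hash (recomputed tag): even-index sum = 515 mod 256 = 3; odd-index sum = 408 mod 256 = 152 → 03 98.
Recomputed tag = 0398; claimed = cd98 → mismatch.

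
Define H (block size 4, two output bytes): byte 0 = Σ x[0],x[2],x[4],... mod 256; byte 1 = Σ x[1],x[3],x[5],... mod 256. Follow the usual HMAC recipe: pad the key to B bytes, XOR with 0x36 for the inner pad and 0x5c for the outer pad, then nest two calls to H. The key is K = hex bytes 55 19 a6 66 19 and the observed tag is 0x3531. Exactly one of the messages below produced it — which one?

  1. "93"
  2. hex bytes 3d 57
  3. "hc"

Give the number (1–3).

Key hex bytes 55 19 a6 66 19 is 5 bytes > B = 4, so hash it first: H(key) = 14 7f, then zero-pad to 4 bytes: K' = 14 7f 00 00.
K' ⊕ ipad = 22 49 36 36; K' ⊕ opad = 48 23 5c 5c.
m1: inner = H(22 49 36 36 39 33) = 91 b2; tag = H(48 23 5c 5c 91 b2) = 3531 ← matches
m2: inner = H(22 49 36 36 3d 57) = 95 d6; tag = H(48 23 5c 5c 95 d6) = 3955
m3: inner = H(22 49 36 36 68 63) = c0 e2; tag = H(48 23 5c 5c c0 e2) = 6461

1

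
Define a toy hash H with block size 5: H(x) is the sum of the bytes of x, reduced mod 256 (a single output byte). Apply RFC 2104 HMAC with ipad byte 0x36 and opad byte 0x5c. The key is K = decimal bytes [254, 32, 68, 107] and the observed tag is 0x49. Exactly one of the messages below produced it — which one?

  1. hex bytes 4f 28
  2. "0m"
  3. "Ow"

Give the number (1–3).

2

Key decimal bytes [254, 32, 68, 107] = fe 20 44 6b is 4 bytes ≤ B = 5; zero-pad to 5 bytes: K' = fe 20 44 6b 00.
K' ⊕ ipad = c8 16 72 5d 36; K' ⊕ opad = a2 7c 18 37 5c.
m1: inner = H(c8 16 72 5d 36 4f 28) = 5a; tag = H(a2 7c 18 37 5c 5a) = 23
m2: inner = H(c8 16 72 5d 36 30 6d) = 80; tag = H(a2 7c 18 37 5c 80) = 49 ← matches
m3: inner = H(c8 16 72 5d 36 4f 77) = a9; tag = H(a2 7c 18 37 5c a9) = 72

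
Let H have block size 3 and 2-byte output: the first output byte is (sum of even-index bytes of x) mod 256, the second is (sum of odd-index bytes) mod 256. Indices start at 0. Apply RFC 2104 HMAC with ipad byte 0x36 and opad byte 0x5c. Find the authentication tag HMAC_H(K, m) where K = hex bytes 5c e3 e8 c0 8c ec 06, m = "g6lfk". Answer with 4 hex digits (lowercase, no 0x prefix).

dd85

Key hex bytes 5c e3 e8 c0 8c ec 06 is 7 bytes > B = 3, so hash it first: H(key) = d6 8f, then zero-pad to 3 bytes: K' = d6 8f 00.
K' ⊕ ipad = e0 b9 36.  K' ⊕ opad = 8a d3 5c.
Inner input = (K'⊕ipad) ∥ m = e0 b9 36 ∥ 67 36 6c 66 6b.
Inner hash: even-index sum = 434 mod 256 = 178; odd-index sum = 503 mod 256 = 247 → b2 f7.
Outer input = (K'⊕opad) ∥ inner = 8a d3 5c ∥ b2 f7.
Outer hash (tag): even-index sum = 477 mod 256 = 221; odd-index sum = 389 mod 256 = 133 → dd 85.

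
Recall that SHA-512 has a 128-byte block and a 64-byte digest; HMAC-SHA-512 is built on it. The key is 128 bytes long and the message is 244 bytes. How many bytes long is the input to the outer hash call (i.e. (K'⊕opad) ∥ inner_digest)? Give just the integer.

192

Key is 128 ≤ 128 bytes, zero-padded: |K'| = 128.
Outer input = (K'⊕opad) ∥ H(inner) → 128 + 64 = 192 bytes.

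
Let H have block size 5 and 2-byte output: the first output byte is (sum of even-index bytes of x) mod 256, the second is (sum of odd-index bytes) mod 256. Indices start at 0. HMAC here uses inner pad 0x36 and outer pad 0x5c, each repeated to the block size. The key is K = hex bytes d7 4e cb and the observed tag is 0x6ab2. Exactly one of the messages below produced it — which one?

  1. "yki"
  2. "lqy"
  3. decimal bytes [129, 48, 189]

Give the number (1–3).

3

Key hex bytes d7 4e cb is 3 bytes ≤ B = 5; zero-pad to 5 bytes: K' = d7 4e cb 00 00.
K' ⊕ ipad = e1 78 fd 36 36; K' ⊕ opad = 8b 12 97 5c 5c.
m1: inner = H(e1 78 fd 36 36 79 6b 69) = 7f 90; tag = H(8b 12 97 5c 5c 7f 90) = 0eed
m2: inner = H(e1 78 fd 36 36 6c 71 79) = 85 93; tag = H(8b 12 97 5c 5c 85 93) = 11f3
m3: inner = H(e1 78 fd 36 36 81 30 bd) = 44 ec; tag = H(8b 12 97 5c 5c 44 ec) = 6ab2 ← matches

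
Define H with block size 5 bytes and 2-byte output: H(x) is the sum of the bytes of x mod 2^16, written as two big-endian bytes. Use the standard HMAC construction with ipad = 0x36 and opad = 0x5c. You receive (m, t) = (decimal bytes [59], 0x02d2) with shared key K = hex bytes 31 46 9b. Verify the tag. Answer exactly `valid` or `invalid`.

valid

Key hex bytes 31 46 9b is 3 bytes ≤ B = 5; zero-pad to 5 bytes: K' = 31 46 9b 00 00.
K' ⊕ ipad = 07 70 ad 36 36; K' ⊕ opad = 6d 1a c7 5c 5c.
Inner hash: sum = 7+112+173+54+54+59 = 459 → 01 cb.
Outer hash (recomputed tag): sum = 109+26+199+92+92+1+203 = 722 → 02 d2.
Recomputed tag = 02d2; claimed = 02d2 → match.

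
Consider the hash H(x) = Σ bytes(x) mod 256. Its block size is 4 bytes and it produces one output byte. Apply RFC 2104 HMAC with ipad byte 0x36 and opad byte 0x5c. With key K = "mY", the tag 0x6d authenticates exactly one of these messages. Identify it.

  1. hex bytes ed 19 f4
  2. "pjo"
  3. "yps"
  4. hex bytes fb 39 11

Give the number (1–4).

2

Key "mY" = 6d 59 is 2 bytes ≤ B = 4; zero-pad to 4 bytes: K' = 6d 59 00 00.
K' ⊕ ipad = 5b 6f 36 36; K' ⊕ opad = 31 05 5c 5c.
m1: inner = H(5b 6f 36 36 ed 19 f4) = 30; tag = H(31 05 5c 5c 30) = 1e
m2: inner = H(5b 6f 36 36 70 6a 6f) = 7f; tag = H(31 05 5c 5c 7f) = 6d ← matches
m3: inner = H(5b 6f 36 36 79 70 73) = 92; tag = H(31 05 5c 5c 92) = 80
m4: inner = H(5b 6f 36 36 fb 39 11) = 7b; tag = H(31 05 5c 5c 7b) = 69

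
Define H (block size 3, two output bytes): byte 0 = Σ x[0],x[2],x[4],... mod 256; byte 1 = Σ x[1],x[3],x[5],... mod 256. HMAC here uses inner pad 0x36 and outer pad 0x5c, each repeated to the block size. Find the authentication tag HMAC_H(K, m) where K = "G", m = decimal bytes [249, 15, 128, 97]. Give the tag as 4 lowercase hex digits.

Key "G" = 47 is 1 byte ≤ B = 3; zero-pad to 3 bytes: K' = 47 00 00.
K' ⊕ ipad = 71 36 36.  K' ⊕ opad = 1b 5c 5c.
Inner input = (K'⊕ipad) ∥ m = 71 36 36 ∥ f9 0f 80 61.
Inner hash: even-index sum = 279 mod 256 = 23; odd-index sum = 431 mod 256 = 175 → 17 af.
Outer input = (K'⊕opad) ∥ inner = 1b 5c 5c ∥ 17 af.
Outer hash (tag): even-index sum = 294 mod 256 = 38; odd-index sum = 115 mod 256 = 115 → 26 73.

2673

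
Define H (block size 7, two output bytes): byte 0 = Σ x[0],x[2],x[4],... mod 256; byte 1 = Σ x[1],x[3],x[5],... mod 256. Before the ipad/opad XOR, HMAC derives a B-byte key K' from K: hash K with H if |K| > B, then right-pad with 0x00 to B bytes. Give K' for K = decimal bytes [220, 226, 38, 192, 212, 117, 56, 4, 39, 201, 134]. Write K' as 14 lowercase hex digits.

bbe40000000000

|K| = 11 > B = 7, so first hash the key.
H(K): even-index sum = 699 mod 256 = 187; odd-index sum = 740 mod 256 = 228 → bb e4.
Zero-pad H(K) = bb e4 to 7 bytes: K' = bb e4 00 00 00 00 00.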